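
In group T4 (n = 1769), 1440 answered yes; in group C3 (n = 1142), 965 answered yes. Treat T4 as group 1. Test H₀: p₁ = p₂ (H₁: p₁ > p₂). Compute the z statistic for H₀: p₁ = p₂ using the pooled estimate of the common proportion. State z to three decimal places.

z = -2.154

p̂₁ = 1440/1769 ≈ 0.81402, p̂₂ = 965/1142 ≈ 0.84501.
Pooled p̂ = (1440+965)/(1769+1142) = 2405/2911 = 0.82618.
SE = √(0.143609 × 0.00144095) = 0.01439.
z = (0.81402 − 0.84501)/0.01439 = -0.03099/0.01439 = -2.154.
p-value = P(Z > -2.154) ≈ 0.9844.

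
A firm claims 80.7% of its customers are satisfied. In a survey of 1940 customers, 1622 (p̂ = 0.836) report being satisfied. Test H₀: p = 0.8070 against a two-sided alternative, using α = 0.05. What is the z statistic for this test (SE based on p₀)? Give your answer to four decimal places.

p̂ = 1622/1940 = 0.836082.
SE = √(p₀(1−p₀)/n) = √(0.15575/1940) = 0.008960.
z = (0.836082 − 0.807)/0.008960 = 0.029082/0.008960 = 3.2458.
Two-sided p-value ≈ 2·Φ(−3.246) = 0.0012. With α = 0.05, reject H₀.

z = 3.2458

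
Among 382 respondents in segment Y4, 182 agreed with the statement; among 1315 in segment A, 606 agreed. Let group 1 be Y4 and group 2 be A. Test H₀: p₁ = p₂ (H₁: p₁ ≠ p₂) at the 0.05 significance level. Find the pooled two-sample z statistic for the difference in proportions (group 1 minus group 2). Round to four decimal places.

z = 0.5383

p̂₁ = 182/382 ≈ 0.476440, p̂₂ = 606/1315 ≈ 0.460837.
Pooled p̂ = (182+606)/(382+1315) = 788/1697 = 0.464349.
SE = √(0.248729 × 0.00337826) = 0.028987.
z = (0.476440 − 0.460837)/0.028987 = 0.015603/0.028987 = 0.5383.
p-value = 2·P(Z > 0.538) ≈ 0.5904; since p > α = 0.05, fail to reject H₀.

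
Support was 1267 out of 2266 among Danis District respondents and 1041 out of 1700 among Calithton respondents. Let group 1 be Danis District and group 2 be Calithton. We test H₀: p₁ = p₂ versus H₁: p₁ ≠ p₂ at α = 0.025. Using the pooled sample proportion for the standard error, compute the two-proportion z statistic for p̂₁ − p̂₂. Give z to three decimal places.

z = -3.363

p̂₁ = 1267/2266 ≈ 0.559135, p̂₂ = 1041/1700 ≈ 0.612353.
Pooled p̂ = (1267+1041)/(2266+1700) = 2308/3966 = 0.581947.
SE = √(p̂(1−p̂)(1/n₁+1/n₂)) = √(0.581947·0.418053·0.00102954) = √(0.000250472) = 0.015826.
z = (0.559135 − 0.612353)/0.015826 = -0.053218/0.015826 = -3.363.
Two-sided p-value ≈ 2·Φ(−3.363) = 0.0008, so at α = 0.025 we reject H₀.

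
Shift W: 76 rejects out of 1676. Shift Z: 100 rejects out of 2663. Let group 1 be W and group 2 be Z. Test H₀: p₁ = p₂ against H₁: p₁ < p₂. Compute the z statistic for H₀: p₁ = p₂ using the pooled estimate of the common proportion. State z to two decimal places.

p̂₁ = 76/1676 = 0.04535, p̂₂ = 100/2663 = 0.03755.
Pooled p̂ = (76+100)/(1676+2663) = 176/4339 = 0.04056.
SE = √(p̂(1−p̂)(1/n₁+1/n₂)) = √(0.04056·0.95944·0.000972175) = √(3.78342e-05) = 0.00615.
z = (0.04535 − 0.03755)/0.00615 = 0.00780/0.00615 = 1.27.

z = 1.27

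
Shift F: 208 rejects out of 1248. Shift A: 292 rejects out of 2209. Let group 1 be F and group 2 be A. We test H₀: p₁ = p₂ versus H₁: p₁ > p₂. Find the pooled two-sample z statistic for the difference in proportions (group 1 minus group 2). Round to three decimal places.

z = 2.768

p̂₁ = 208/1248 = 0.166667, p̂₂ = 292/2209 = 0.132187.
Pooled p̂ = (208+292)/(1248+2209) = 500/3457 = 0.144634.
SE = √(0.123715 × 0.00125398) = 0.012455.
z = (0.166667 − 0.132187)/0.012455 = 0.034480/0.012455 = 2.768.
p-value = P(Z > 2.768) ≈ 0.0028.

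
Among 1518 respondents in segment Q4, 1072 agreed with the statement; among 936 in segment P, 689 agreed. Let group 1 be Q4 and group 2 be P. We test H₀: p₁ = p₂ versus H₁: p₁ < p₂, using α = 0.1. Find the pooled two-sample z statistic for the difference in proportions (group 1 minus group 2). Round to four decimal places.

p̂₁ = 1072/1518 ≈ 0.7061924, p̂₂ = 689/936 ≈ 0.7361111.
Pooled p̂ = (1072+689)/(1518+936) = 1761/2454 = 0.7176039.
SE = √(p̂(1−p̂)(1/n₁+1/n₂)) = √(0.7176039·0.2823961·0.00172714) = √(0.000350002) = 0.0187083.
z = (0.7061924 − 0.7361111)/0.0187083 = -0.0299187/0.0187083 = -1.5992.
p-value = P(Z < -1.599) ≈ 0.0549, so at α = 0.1 we reject H₀.

z = -1.5992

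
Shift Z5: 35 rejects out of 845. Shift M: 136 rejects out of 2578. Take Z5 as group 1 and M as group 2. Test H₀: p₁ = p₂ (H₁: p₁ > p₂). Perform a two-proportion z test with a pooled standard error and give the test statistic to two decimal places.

p̂₁ = 35/845 = 0.04142, p̂₂ = 136/2578 = 0.05275.
Pooled p̂ = (35+136)/(845+2578) = 171/3423 = 0.04996.
SE = √(p̂(1−p̂)(1/n₁+1/n₂)) = √(0.04996·0.95004·0.00157133) = √(7.45762e-05) = 0.00864.
z = (0.04142 − 0.05275)/0.00864 = -0.01133/0.00864 = -1.31.
p-value = P(Z > -1.312) ≈ 0.9053.

z = -1.31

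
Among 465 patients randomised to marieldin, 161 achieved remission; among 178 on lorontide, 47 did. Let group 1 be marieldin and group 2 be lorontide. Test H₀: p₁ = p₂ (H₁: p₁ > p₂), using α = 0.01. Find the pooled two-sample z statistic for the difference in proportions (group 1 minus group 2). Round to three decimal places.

z = 1.993

p̂₁ = 161/465 = 0.346237, p̂₂ = 47/178 = 0.264045.
Pooled p̂ = (161+47)/(465+178) = 208/643 = 0.323484.
SE = √(p̂(1−p̂)(1/n₁+1/n₂)) = √(0.323484·0.676516·0.00776852) = √(0.00170008) = 0.041232.
z = (0.346237 − 0.264045)/0.041232 = 0.082192/0.041232 = 1.993.
p-value = P(Z > 1.993) ≈ 0.0231, so at α = 0.01 we fail to reject H₀.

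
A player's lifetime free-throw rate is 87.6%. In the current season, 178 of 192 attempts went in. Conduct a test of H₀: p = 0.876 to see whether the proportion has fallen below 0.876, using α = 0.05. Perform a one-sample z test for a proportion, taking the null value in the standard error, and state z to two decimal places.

p̂ = 178/192 ≈ 0.9271.
Under H₀, SE = √(0.876·0.124/192) = √(0.00056575) = 0.0238.
z = (0.9271 − 0.876)/0.0238 = 0.0511/0.0238 = 2.15.
p-value = P(Z < 2.148) ≈ 0.9841. With α = 0.05, fail to reject H₀.

z = 2.15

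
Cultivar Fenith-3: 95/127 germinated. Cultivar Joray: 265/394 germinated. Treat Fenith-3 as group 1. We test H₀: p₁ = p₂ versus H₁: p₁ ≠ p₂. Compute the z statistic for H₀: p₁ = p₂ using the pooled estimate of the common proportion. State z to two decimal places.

p̂₁ = 95/127 ≈ 0.7480, p̂₂ = 265/394 ≈ 0.6726.
Pooled p̂ = (95+265)/(127+394) = 360/521 = 0.6910.
SE = √(0.213527 × 0.0104121) = 0.0472.
z = (0.7480 − 0.6726)/0.0472 = 0.0754/0.0472 = 1.60.
p-value = 2·P(Z > 1.600) ≈ 0.1096.

z = 1.60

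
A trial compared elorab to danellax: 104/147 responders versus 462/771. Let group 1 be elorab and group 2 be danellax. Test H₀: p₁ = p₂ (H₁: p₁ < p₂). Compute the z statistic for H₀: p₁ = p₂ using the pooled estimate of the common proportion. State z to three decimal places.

z = 2.474

p̂₁ = 104/147 = 0.70748, p̂₂ = 462/771 = 0.59922.
Pooled p̂ = (104+462)/(147+771) = 566/918 = 0.61656.
SE = √(p̂(1−p̂)(1/n₁+1/n₂)) = √(0.61656·0.38344·0.00809974) = √(0.00191489) = 0.04376.
z = (0.70748 − 0.59922)/0.04376 = 0.10826/0.04376 = 2.474.
p-value = P(Z < 2.474) ≈ 0.9933.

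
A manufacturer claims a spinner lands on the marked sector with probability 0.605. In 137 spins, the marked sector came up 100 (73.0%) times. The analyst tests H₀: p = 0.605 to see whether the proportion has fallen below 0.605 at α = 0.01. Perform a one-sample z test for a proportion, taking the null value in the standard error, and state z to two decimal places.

p̂ = 100/137 = 0.7299.
Under H₀, SE = √(0.605·0.395/137) = √(0.00174434) = 0.0418.
z = (0.7299 − 0.605)/0.0418 = 0.1249/0.0418 = 2.99.
p-value = P(Z < 2.991) ≈ 0.9986. With α = 0.01, fail to reject H₀.

z = 2.99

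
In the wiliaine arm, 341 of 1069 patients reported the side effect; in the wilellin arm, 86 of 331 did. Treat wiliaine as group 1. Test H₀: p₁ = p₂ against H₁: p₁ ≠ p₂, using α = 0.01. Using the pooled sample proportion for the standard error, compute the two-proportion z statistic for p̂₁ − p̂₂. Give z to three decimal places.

p̂₁ = 341/1069 = 0.31899, p̂₂ = 86/331 = 0.25982.
Pooled p̂ = (341+86)/(1069+331) = 427/1400 = 0.30500.
SE = √(0.211975 × 0.0039566) = 0.02896.
z = (0.31899 − 0.25982)/0.02896 = 0.05917/0.02896 = 2.043.
p-value = 2·P(Z > 2.043) ≈ 0.0410. With α = 0.01, fail to reject H₀.

z = 2.043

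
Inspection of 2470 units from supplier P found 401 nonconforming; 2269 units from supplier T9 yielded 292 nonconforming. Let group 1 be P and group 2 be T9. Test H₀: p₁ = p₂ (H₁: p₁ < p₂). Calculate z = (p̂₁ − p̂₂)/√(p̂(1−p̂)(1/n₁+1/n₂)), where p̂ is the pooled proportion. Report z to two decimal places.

z = 3.28

p̂₁ = 401/2470 ≈ 0.16235, p̂₂ = 292/2269 ≈ 0.12869.
Pooled p̂ = (401+292)/(2470+2269) = 693/4739 = 0.14623.
SE = √(p̂(1−p̂)(1/n₁+1/n₂)) = √(0.14623·0.85377·0.000845581) = √(0.00010557) = 0.01027.
z = (0.16235 − 0.12869)/0.01027 = 0.03366/0.01027 = 3.28.
p-value = P(Z < 3.276) ≈ 0.9995.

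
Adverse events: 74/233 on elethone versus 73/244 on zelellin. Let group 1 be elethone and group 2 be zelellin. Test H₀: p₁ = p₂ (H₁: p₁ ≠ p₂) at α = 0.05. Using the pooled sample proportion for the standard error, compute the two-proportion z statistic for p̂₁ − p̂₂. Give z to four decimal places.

z = 0.4354

p̂₁ = 74/233 = 0.3175966, p̂₂ = 73/244 = 0.2991803.
Pooled p̂ = (74+73)/(233+244) = 147/477 = 0.3081761.
SE = √(p̂(1−p̂)(1/n₁+1/n₂)) = √(0.3081761·0.6918239·0.00839021) = √(0.00178882) = 0.0422945.
z = (0.3175966 − 0.2991803)/0.0422945 = 0.0184163/0.0422945 = 0.4354.
Two-sided p-value ≈ 2·Φ(−0.435) = 0.6633, so at α = 0.05 we fail to reject H₀.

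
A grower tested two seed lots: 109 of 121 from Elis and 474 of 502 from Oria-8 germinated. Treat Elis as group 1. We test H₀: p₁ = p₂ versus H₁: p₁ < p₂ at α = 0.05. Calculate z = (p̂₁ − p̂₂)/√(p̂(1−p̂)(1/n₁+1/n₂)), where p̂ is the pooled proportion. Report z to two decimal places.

z = -1.75

p̂₁ = 109/121 ≈ 0.9008, p̂₂ = 474/502 ≈ 0.9442.
Pooled p̂ = (109+474)/(121+502) = 583/623 = 0.9358.
SE = √(p̂(1−p̂)(1/n₁+1/n₂)) = √(0.9358·0.0642·0.0102565) = √(0.000616242) = 0.0248.
z = (0.9008 − 0.9442)/0.0248 = -0.0434/0.0248 = -1.75.
p-value = P(Z < -1.748) ≈ 0.0402; since p < α = 0.05, reject H₀.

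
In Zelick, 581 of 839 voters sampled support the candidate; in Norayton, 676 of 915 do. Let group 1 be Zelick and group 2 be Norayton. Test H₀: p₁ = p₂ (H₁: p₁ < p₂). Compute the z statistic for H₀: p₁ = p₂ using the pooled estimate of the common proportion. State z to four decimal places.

z = -2.1498

p̂₁ = 581/839 ≈ 0.692491, p̂₂ = 676/915 ≈ 0.738798.
Pooled p̂ = (581+676)/(839+915) = 1257/1754 = 0.716648.
SE = √(p̂(1−p̂)(1/n₁+1/n₂)) = √(0.716648·0.283352·0.00228479) = √(0.000463958) = 0.021540.
z = (0.692491 − 0.738798)/0.021540 = -0.046307/0.021540 = -2.1498.
p-value = P(Z < -2.150) ≈ 0.0158.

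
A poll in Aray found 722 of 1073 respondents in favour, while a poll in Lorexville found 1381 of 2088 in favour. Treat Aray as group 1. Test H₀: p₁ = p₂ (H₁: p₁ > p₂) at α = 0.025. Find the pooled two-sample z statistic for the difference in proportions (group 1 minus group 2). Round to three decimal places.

p̂₁ = 722/1073 = 0.67288, p̂₂ = 1381/2088 = 0.66140.
Pooled p̂ = (722+1381)/(1073+2088) = 2103/3161 = 0.66530.
SE = √(0.222677 × 0.00141089) = 0.01772.
z = (0.67288 − 0.66140)/0.01772 = 0.01148/0.01772 = 0.648.
p-value = P(Z > 0.648) ≈ 0.2586; since p > α = 0.025, fail to reject H₀.

z = 0.648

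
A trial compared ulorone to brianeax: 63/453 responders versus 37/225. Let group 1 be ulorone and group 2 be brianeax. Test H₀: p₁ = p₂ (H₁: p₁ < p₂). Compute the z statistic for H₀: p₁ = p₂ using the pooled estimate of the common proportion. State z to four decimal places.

p̂₁ = 63/453 ≈ 0.139073, p̂₂ = 37/225 ≈ 0.164444.
Pooled p̂ = (63+37)/(453+225) = 100/678 = 0.147493.
SE = √(p̂(1−p̂)(1/n₁+1/n₂)) = √(0.147493·0.852507·0.00665195) = √(0.000836407) = 0.028921.
z = (0.139073 − 0.164444)/0.028921 = -0.025371/0.028921 = -0.8773.

z = -0.8773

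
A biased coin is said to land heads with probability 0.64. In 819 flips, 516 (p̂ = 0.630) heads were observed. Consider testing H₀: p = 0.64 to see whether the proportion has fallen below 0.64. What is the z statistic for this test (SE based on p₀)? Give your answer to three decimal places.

p̂ = 516/819 ≈ 0.63004.
SE = √(p₀(1−p₀)/n) = √(0.2304/819) = 0.01677.
z = (0.63004 − 0.64)/0.01677 = -0.00996/0.01677 = -0.594.
p-value = P(Z < -0.594) ≈ 0.2762.

z = -0.594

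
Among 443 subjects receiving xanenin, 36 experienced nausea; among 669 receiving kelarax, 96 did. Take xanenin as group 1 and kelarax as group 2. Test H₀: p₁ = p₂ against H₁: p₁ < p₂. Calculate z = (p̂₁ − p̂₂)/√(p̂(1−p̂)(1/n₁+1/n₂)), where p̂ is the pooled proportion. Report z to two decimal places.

p̂₁ = 36/443 = 0.0813, p̂₂ = 96/669 = 0.1435.
Pooled p̂ = (36+96)/(443+669) = 132/1112 = 0.1187.
SE = √(0.104614 × 0.0037521) = 0.0198.
z = (0.0813 − 0.1435)/0.0198 = -0.0622/0.0198 = -3.14.
p-value = P(Z < -3.141) ≈ 0.0008.

z = -3.14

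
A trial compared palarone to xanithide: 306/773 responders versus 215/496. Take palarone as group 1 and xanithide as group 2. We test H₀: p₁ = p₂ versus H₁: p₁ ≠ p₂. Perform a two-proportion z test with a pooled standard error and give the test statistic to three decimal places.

z = -1.329

p̂₁ = 306/773 ≈ 0.39586, p̂₂ = 215/496 ≈ 0.43347.
Pooled p̂ = (306+215)/(773+496) = 521/1269 = 0.41056.
SE = √(0.242 × 0.00330979) = 0.02830.
z = (0.39586 − 0.43347)/0.02830 = -0.03761/0.02830 = -1.329.
Two-sided p-value ≈ 2·Φ(−1.329) = 0.1839.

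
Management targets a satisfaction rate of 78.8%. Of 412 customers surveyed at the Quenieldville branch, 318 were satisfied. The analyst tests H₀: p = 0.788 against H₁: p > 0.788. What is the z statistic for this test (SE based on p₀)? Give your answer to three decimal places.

z = -0.802

p̂ = 318/412 = 0.77184.
Under H₀, SE = √(0.788·0.212/412) = √(0.000405476) = 0.02014.
z = (0.77184 − 0.788)/0.02014 = -0.01616/0.02014 = -0.802.
p-value = P(Z > -0.802) ≈ 0.7888.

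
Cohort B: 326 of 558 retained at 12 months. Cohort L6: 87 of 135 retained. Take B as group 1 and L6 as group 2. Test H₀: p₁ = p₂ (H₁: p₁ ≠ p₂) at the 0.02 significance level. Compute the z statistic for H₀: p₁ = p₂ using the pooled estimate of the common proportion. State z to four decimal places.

z = -1.2794

p̂₁ = 326/558 ≈ 0.584229, p̂₂ = 87/135 ≈ 0.644444.
Pooled p̂ = (326+87)/(558+135) = 413/693 = 0.595960.
SE = √(p̂(1−p̂)(1/n₁+1/n₂)) = √(0.595960·0.404040·0.00919952) = √(0.00221517) = 0.047066.
z = (0.584229 − 0.644444)/0.047066 = -0.060215/0.047066 = -1.2794.
Two-sided p-value ≈ 2·Φ(−1.279) = 0.2008; since p > α = 0.02, fail to reject H₀.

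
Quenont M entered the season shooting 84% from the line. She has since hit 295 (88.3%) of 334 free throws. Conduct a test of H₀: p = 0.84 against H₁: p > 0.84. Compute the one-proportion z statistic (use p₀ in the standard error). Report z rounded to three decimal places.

p̂ = 295/334 = 0.88323.
SE = √(p₀(1−p₀)/n) = √(0.1344/334) = 0.02006.
z = (0.88323 − 0.84)/0.02006 = 0.04323/0.02006 = 2.155.
p-value = P(Z > 2.155) ≈ 0.0156.

z = 2.155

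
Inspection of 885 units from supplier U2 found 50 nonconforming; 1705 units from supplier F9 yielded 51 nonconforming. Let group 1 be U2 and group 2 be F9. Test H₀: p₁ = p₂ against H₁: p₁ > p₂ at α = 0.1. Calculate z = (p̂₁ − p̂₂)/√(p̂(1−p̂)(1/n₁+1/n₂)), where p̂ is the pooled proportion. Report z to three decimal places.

p̂₁ = 50/885 ≈ 0.05650, p̂₂ = 51/1705 ≈ 0.02991.
Pooled p̂ = (50+51)/(885+1705) = 101/2590 = 0.03900.
SE = √(p̂(1−p̂)(1/n₁+1/n₂)) = √(0.03900·0.96100·0.00171645) = √(6.43249e-05) = 0.00802.
z = (0.05650 − 0.02991)/0.00802 = 0.02659/0.00802 = 3.315.
p-value = P(Z > 3.315) ≈ 0.0005. With α = 0.1, reject H₀.

z = 3.315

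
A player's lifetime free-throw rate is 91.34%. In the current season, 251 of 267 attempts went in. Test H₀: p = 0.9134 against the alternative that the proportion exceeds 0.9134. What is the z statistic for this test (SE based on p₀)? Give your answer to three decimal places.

z = 1.550

p̂ = 251/267 = 0.94007.
SE = √(p₀(1−p₀)/n) = √(0.0791/267) = 0.01721.
z = (0.94007 − 0.9134)/0.01721 = 0.02667/0.01721 = 1.550.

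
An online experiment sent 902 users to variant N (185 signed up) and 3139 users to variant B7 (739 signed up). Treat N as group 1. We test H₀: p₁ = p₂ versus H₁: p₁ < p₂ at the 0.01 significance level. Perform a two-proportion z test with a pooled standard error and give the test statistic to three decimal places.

z = -1.911

p̂₁ = 185/902 ≈ 0.20510, p̂₂ = 739/3139 ≈ 0.23543.
Pooled p̂ = (185+739)/(902+3139) = 924/4041 = 0.22866.
SE = √(0.176373 × 0.00142722) = 0.01587.
z = (0.20510 − 0.23543)/0.01587 = -0.03033/0.01587 = -1.911.
p-value = P(Z < -1.911) ≈ 0.0280, so at α = 0.01 we fail to reject H₀.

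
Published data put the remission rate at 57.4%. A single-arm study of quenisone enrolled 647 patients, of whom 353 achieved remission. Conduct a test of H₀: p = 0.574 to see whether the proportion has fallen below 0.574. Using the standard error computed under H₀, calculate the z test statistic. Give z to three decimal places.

z = -1.461

p̂ = 353/647 ≈ 0.54560.
Under H₀, SE = √(0.574·0.426/647) = √(0.000377935) = 0.01944.
z = (0.54560 − 0.574)/0.01944 = -0.02840/0.01944 = -1.461.
p-value = P(Z < -1.461) ≈ 0.0720.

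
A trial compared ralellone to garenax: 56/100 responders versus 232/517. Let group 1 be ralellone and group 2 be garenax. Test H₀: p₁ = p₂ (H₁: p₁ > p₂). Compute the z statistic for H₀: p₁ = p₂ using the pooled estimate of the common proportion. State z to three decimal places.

p̂₁ = 56/100 = 0.56000, p̂₂ = 232/517 = 0.44874.
Pooled p̂ = (56+232)/(100+517) = 288/617 = 0.46677.
SE = √(0.248896 × 0.0119342) = 0.05450.
z = (0.56000 − 0.44874)/0.05450 = 0.11126/0.05450 = 2.041.
p-value = P(Z > 2.041) ≈ 0.0206.

z = 2.041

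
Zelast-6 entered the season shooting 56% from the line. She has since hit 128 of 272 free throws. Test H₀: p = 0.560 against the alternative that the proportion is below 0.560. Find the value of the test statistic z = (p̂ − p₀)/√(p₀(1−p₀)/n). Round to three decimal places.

p̂ = 128/272 ≈ 0.470588.
Under H₀, SE = √(0.56·0.44/272) = √(0.000905882) = 0.030098.
z = (0.470588 − 0.56)/0.030098 = -0.089412/0.030098 = -2.971.
p-value = P(Z < -2.971) ≈ 0.0015.

z = -2.971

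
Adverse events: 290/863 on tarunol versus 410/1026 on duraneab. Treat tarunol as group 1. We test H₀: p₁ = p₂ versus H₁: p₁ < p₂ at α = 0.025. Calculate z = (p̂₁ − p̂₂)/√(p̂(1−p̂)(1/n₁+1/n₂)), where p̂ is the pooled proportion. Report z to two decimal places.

p̂₁ = 290/863 ≈ 0.3360, p̂₂ = 410/1026 ≈ 0.3996.
Pooled p̂ = (290+410)/(863+1026) = 700/1889 = 0.3706.
SE = √(0.233247 × 0.00213341) = 0.0223.
z = (0.3360 − 0.3996)/0.0223 = -0.0636/0.0223 = -2.85.
p-value = P(Z < -2.850) ≈ 0.0022. With α = 0.025, reject H₀.

z = -2.85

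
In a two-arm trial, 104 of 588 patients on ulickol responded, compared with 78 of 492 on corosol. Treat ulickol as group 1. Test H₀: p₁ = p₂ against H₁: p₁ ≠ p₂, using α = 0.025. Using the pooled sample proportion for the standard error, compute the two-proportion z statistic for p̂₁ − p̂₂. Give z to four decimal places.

z = 0.8016

p̂₁ = 104/588 ≈ 0.176871, p̂₂ = 78/492 ≈ 0.158537.
Pooled p̂ = (104+78)/(588+492) = 182/1080 = 0.168519.
SE = √(p̂(1−p̂)(1/n₁+1/n₂)) = √(0.168519·0.831481·0.0037332) = √(0.000523096) = 0.022871.
z = (0.176871 − 0.158537)/0.022871 = 0.018334/0.022871 = 0.8016.
p-value = 2·P(Z > 0.802) ≈ 0.4228; since p > α = 0.025, fail to reject H₀.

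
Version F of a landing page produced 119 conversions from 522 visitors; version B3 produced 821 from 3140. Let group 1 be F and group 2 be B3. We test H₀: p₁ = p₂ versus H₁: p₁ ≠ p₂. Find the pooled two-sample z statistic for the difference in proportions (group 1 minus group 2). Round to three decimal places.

z = -1.622

p̂₁ = 119/522 ≈ 0.22797, p̂₂ = 821/3140 ≈ 0.26146.
Pooled p̂ = (119+821)/(522+3140) = 940/3662 = 0.25669.
SE = √(p̂(1−p̂)(1/n₁+1/n₂)) = √(0.25669·0.74331·0.00223418) = √(0.000426282) = 0.02065.
z = (0.22797 − 0.26146)/0.02065 = -0.03349/0.02065 = -1.622.
Two-sided p-value ≈ 2·Φ(−1.622) = 0.1047.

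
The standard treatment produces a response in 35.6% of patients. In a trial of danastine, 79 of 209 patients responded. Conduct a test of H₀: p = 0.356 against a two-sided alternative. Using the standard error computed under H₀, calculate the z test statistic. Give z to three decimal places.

p̂ = 79/209 = 0.37799.
SE = √(p₀(1−p₀)/n) = √(0.22926/209) = 0.03312.
z = (0.37799 − 0.356)/0.03312 = 0.02199/0.03312 = 0.664.

z = 0.664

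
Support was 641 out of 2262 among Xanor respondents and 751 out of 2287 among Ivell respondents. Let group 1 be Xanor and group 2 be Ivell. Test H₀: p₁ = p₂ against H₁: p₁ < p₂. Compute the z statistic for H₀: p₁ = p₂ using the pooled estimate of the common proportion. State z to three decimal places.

z = -3.293

p̂₁ = 641/2262 ≈ 0.283378, p̂₂ = 751/2287 ≈ 0.328378.
Pooled p̂ = (641+751)/(2262+2287) = 1392/4549 = 0.306001.
SE = √(0.212365 × 0.000879341) = 0.013665.
z = (0.283378 − 0.328378)/0.013665 = -0.045000/0.013665 = -3.293.
p-value = P(Z < -3.293) ≈ 0.0005.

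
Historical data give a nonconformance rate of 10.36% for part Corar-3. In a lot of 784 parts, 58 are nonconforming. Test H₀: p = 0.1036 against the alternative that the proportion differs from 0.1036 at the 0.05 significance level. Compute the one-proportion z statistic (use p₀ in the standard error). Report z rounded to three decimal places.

p̂ = 58/784 ≈ 0.07398.
Under H₀, SE = √(0.1036·0.8964/784) = √(0.000118453) = 0.01088.
z = (0.07398 − 0.1036)/0.01088 = -0.02962/0.01088 = -2.722.
Two-sided p-value ≈ 2·Φ(−2.722) = 0.0065, so at α = 0.05 we reject H₀.

z = -2.722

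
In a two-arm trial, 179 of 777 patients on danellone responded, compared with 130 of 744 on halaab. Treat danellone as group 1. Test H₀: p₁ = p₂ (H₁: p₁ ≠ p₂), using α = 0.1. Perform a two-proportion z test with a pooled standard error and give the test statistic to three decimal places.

p̂₁ = 179/777 ≈ 0.23037, p̂₂ = 130/744 ≈ 0.17473.
Pooled p̂ = (179+130)/(777+744) = 309/1521 = 0.20316.
SE = √(p̂(1−p̂)(1/n₁+1/n₂)) = √(0.20316·0.79684·0.00263109) = √(0.00042593) = 0.02064.
z = (0.23037 − 0.17473)/0.02064 = 0.05564/0.02064 = 2.696.
Two-sided p-value ≈ 2·Φ(−2.696) = 0.0070, so at α = 0.1 we reject H₀.

z = 2.696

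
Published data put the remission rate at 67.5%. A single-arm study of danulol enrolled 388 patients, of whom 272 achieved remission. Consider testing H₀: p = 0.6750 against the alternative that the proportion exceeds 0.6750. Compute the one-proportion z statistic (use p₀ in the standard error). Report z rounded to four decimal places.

p̂ = 272/388 = 0.7010309.
Standard error under H₀: √(0.675×0.325/388) = 0.0237781.
z = (0.7010309 − 0.675)/0.0237781 = 0.0260309/0.0237781 = 1.0947.
p-value = P(Z > 1.095) ≈ 0.1368.

z = 1.0947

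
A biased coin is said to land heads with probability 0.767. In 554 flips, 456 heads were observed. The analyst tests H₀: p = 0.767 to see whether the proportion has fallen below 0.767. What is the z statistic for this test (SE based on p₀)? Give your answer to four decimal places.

p̂ = 456/554 = 0.8231047.
SE = √(p₀(1−p₀)/n) = √(0.17871/554) = 0.0179606.
z = (0.8231047 − 0.767)/0.0179606 = 0.0561047/0.0179606 = 3.1238.

z = 3.1238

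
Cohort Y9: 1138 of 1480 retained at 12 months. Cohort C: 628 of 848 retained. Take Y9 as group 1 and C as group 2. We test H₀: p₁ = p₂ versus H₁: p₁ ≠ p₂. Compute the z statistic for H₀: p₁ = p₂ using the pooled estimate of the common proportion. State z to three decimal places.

z = 1.538

p̂₁ = 1138/1480 ≈ 0.76892, p̂₂ = 628/848 ≈ 0.74057.
Pooled p̂ = (1138+628)/(1480+848) = 1766/2328 = 0.75859.
SE = √(p̂(1−p̂)(1/n₁+1/n₂)) = √(0.75859·0.24141·0.00185492) = √(0.000339693) = 0.01843.
z = (0.76892 − 0.74057)/0.01843 = 0.02835/0.01843 = 1.538.
p-value = 2·P(Z > 1.538) ≈ 0.1240.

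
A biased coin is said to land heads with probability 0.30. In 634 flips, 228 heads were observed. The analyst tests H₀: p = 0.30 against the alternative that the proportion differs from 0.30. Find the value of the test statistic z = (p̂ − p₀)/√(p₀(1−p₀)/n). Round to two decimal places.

z = 3.28

p̂ = 228/634 = 0.35962.
SE = √(p₀(1−p₀)/n) = √(0.21/634) = 0.01820.
z = (0.35962 − 0.3)/0.01820 = 0.05962/0.01820 = 3.28.
p-value = 2·P(Z > 3.276) ≈ 0.0011.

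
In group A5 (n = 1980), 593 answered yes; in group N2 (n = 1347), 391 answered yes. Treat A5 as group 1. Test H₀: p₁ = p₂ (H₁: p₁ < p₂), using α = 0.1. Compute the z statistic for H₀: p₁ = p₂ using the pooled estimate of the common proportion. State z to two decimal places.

p̂₁ = 593/1980 = 0.2995, p̂₂ = 391/1347 = 0.2903.
Pooled p̂ = (593+391)/(1980+1347) = 984/3327 = 0.2958.
SE = √(p̂(1−p̂)(1/n₁+1/n₂)) = √(0.2958·0.7042·0.00124744) = √(0.000259826) = 0.0161.
z = (0.2995 − 0.2903)/0.0161 = 0.0092/0.0161 = 0.57.
p-value = P(Z < 0.572) ≈ 0.7163, so at α = 0.1 we fail to reject H₀.

z = 0.57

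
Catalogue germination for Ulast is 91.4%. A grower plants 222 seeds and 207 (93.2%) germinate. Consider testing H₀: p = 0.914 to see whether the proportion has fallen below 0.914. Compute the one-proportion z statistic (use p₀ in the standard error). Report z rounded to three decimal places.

z = 0.980

p̂ = 207/222 = 0.932432.
SE = √(p₀(1−p₀)/n) = √(0.078604/222) = 0.018817.
z = (0.932432 − 0.914)/0.018817 = 0.018432/0.018817 = 0.980.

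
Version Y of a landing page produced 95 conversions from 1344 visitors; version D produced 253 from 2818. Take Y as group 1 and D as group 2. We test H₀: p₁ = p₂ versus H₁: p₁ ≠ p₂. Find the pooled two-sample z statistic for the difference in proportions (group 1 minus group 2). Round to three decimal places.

p̂₁ = 95/1344 = 0.07068, p̂₂ = 253/2818 = 0.08978.
Pooled p̂ = (95+253)/(1344+2818) = 348/4162 = 0.08361.
SE = √(0.0766224 × 0.00109891) = 0.00918.
z = (0.07068 − 0.08978)/0.00918 = -0.01910/0.00918 = -2.081.
Two-sided p-value ≈ 2·Φ(−2.081) = 0.0374.

z = -2.081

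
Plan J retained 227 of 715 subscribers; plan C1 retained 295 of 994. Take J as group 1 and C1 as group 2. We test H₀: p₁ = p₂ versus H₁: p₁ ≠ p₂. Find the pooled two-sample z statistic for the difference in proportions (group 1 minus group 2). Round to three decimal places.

p̂₁ = 227/715 ≈ 0.317483, p̂₂ = 295/994 ≈ 0.296781.
Pooled p̂ = (227+295)/(715+994) = 522/1709 = 0.305442.
SE = √(p̂(1−p̂)(1/n₁+1/n₂)) = √(0.305442·0.694558·0.00240464) = √(0.000510137) = 0.022586.
z = (0.317483 − 0.296781)/0.022586 = 0.020702/0.022586 = 0.917.

z = 0.917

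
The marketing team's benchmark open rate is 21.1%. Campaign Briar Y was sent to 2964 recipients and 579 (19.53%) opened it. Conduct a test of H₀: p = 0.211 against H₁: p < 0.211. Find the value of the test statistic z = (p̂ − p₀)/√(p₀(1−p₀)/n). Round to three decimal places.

p̂ = 579/2964 = 0.195344.
SE = √(p₀(1−p₀)/n) = √(0.16648/2964) = 0.007494.
z = (0.195344 − 0.211)/0.007494 = -0.015656/0.007494 = -2.089.
p-value = P(Z < -2.089) ≈ 0.0184.

z = -2.089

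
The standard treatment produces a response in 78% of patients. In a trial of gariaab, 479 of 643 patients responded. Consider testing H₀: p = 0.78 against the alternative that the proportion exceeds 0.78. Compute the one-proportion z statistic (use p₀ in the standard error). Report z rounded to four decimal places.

p̂ = 479/643 ≈ 0.744946.
Under H₀, SE = √(0.78·0.22/643) = √(0.000266874) = 0.016336.
z = (0.744946 − 0.78)/0.016336 = -0.035054/0.016336 = -2.1458.

z = -2.1458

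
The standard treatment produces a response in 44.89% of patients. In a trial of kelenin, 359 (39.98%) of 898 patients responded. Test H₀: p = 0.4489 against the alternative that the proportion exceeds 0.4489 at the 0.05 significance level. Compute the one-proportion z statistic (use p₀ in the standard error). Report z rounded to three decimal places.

z = -2.960

p̂ = 359/898 ≈ 0.399777.
Standard error under H₀: √(0.4489×0.5511/898) = 0.016598.
z = (0.399777 − 0.4489)/0.016598 = -0.049123/0.016598 = -2.960.
p-value = P(Z > -2.960) ≈ 0.9985; since p > α = 0.05, fail to reject H₀.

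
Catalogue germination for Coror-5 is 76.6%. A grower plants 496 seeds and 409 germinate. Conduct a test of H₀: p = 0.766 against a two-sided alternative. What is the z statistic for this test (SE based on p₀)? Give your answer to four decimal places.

p̂ = 409/496 ≈ 0.824597.
SE = √(p₀(1−p₀)/n) = √(0.17924/496) = 0.019010.
z = (0.824597 − 0.766)/0.019010 = 0.058597/0.019010 = 3.0824.

z = 3.0824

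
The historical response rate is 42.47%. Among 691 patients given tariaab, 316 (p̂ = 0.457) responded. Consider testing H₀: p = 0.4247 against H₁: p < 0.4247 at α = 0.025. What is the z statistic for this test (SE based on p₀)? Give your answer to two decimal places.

z = 1.73

p̂ = 316/691 ≈ 0.4573.
Under H₀, SE = √(0.4247·0.5753/691) = √(0.000353589) = 0.0188.
z = (0.4573 − 0.4247)/0.0188 = 0.0326/0.0188 = 1.73.
p-value = P(Z < 1.734) ≈ 0.9586. With α = 0.025, fail to reject H₀.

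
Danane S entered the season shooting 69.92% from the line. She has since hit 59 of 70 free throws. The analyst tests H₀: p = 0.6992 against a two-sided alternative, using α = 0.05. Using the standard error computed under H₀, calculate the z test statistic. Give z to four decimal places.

z = 2.6208

p̂ = 59/70 = 0.842857.
SE = √(p₀(1−p₀)/n) = √(0.21032/70) = 0.054814.
z = (0.842857 − 0.6992)/0.054814 = 0.143657/0.054814 = 2.6208.
Two-sided p-value ≈ 2·Φ(−2.621) = 0.0088; since p < α = 0.05, reject H₀.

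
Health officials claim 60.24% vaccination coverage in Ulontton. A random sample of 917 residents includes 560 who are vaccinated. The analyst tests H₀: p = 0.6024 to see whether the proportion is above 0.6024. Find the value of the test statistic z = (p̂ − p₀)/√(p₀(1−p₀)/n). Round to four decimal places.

p̂ = 560/917 = 0.610687.
Standard error under H₀: √(0.6024×0.3976/917) = 0.016161.
z = (0.610687 − 0.6024)/0.016161 = 0.008287/0.016161 = 0.5128.

z = 0.5128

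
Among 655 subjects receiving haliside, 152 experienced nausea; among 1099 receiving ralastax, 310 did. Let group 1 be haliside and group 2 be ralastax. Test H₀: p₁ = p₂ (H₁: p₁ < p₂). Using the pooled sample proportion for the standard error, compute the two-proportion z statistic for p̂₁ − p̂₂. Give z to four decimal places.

p̂₁ = 152/655 ≈ 0.232061, p̂₂ = 310/1099 ≈ 0.282075.
Pooled p̂ = (152+310)/(655+1099) = 462/1754 = 0.263398.
SE = √(p̂(1−p̂)(1/n₁+1/n₂)) = √(0.263398·0.736602·0.00243664) = √(0.000472755) = 0.021743.
z = (0.232061 − 0.282075)/0.021743 = -0.050014/0.021743 = -2.3002.
p-value = P(Z < -2.300) ≈ 0.0107.

z = -2.3002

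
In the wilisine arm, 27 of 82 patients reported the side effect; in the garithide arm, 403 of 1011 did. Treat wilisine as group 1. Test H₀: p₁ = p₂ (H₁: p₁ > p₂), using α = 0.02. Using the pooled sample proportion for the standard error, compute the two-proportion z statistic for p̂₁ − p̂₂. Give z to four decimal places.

p̂₁ = 27/82 = 0.329268, p̂₂ = 403/1011 = 0.398615.
Pooled p̂ = (27+403)/(82+1011) = 430/1093 = 0.393413.
SE = √(p̂(1−p̂)(1/n₁+1/n₂)) = √(0.393413·0.606587·0.0131842) = √(0.00314628) = 0.056092.
z = (0.329268 − 0.398615)/0.056092 = -0.069347/0.056092 = -1.2363.
p-value = P(Z > -1.236) ≈ 0.8918; since p > α = 0.02, fail to reject H₀.

z = -1.2363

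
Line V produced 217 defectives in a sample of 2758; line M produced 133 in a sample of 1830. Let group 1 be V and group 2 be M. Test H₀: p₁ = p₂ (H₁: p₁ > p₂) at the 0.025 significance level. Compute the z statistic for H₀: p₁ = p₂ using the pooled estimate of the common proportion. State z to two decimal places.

z = 0.75

p̂₁ = 217/2758 = 0.0787, p̂₂ = 133/1830 = 0.0727.
Pooled p̂ = (217+133)/(2758+1830) = 350/4588 = 0.0763.
SE = √(0.0704664 × 0.00090903) = 0.0080.
z = (0.0787 − 0.0727)/0.0080 = 0.0060/0.0080 = 0.75.
p-value = P(Z > 0.750) ≈ 0.2266. With α = 0.025, fail to reject H₀.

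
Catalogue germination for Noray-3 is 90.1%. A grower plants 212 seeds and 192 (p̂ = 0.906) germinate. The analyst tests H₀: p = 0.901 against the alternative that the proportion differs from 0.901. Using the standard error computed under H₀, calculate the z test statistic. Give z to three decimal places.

z = 0.227

p̂ = 192/212 ≈ 0.90566.
Under H₀, SE = √(0.901·0.099/212) = √(0.00042075) = 0.02051.
z = (0.90566 − 0.901)/0.02051 = 0.00466/0.02051 = 0.227.
Two-sided p-value ≈ 2·Φ(−0.227) = 0.8203.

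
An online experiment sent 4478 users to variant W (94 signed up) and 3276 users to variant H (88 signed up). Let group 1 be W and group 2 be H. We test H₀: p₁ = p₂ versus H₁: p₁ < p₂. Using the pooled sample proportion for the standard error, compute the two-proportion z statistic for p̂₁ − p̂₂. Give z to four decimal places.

p̂₁ = 94/4478 = 0.0209915, p̂₂ = 88/3276 = 0.0268620.
Pooled p̂ = (94+88)/(4478+3276) = 182/7754 = 0.0234718.
SE = √(p̂(1−p̂)(1/n₁+1/n₂)) = √(0.0234718·0.9765282·0.000528564) = √(1.21151e-05) = 0.0034807.
z = (0.0209915 − 0.0268620)/0.0034807 = -0.0058705/0.0034807 = -1.6866.
p-value = P(Z < -1.687) ≈ 0.0458.

z = -1.6866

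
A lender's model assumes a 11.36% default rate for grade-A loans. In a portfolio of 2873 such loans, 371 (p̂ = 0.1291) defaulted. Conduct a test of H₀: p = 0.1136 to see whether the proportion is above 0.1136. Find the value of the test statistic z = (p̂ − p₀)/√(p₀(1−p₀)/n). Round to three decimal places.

z = 2.624

p̂ = 371/2873 = 0.129133.
Standard error under H₀: √(0.1136×0.8864/2873) = 0.005920.
z = (0.129133 − 0.1136)/0.005920 = 0.015533/0.005920 = 2.624.
p-value = P(Z > 2.624) ≈ 0.0043.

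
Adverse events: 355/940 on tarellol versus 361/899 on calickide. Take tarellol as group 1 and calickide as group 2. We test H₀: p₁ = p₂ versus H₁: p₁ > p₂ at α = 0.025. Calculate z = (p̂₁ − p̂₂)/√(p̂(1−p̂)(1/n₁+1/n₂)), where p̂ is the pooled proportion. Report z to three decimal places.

z = -1.051

p̂₁ = 355/940 ≈ 0.37766, p̂₂ = 361/899 ≈ 0.40156.
Pooled p̂ = (355+361)/(940+899) = 716/1839 = 0.38934.
SE = √(p̂(1−p̂)(1/n₁+1/n₂)) = √(0.38934·0.61066·0.00217618) = √(0.000517397) = 0.02275.
z = (0.37766 − 0.40156)/0.02275 = -0.02390/0.02275 = -1.051.
p-value = P(Z > -1.051) ≈ 0.8533; since p > α = 0.025, fail to reject H₀.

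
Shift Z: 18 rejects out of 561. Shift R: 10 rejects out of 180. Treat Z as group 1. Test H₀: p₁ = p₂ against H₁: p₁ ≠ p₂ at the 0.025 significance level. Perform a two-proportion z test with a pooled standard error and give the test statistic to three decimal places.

p̂₁ = 18/561 = 0.03209, p̂₂ = 10/180 = 0.05556.
Pooled p̂ = (18+10)/(561+180) = 28/741 = 0.03779.
SE = √(0.0363589 × 0.00733809) = 0.01633.
z = (0.03209 − 0.05556)/0.01633 = -0.02347/0.01633 = -1.437.
p-value = 2·P(Z > 1.437) ≈ 0.1508; since p > α = 0.025, fail to reject H₀.

z = -1.437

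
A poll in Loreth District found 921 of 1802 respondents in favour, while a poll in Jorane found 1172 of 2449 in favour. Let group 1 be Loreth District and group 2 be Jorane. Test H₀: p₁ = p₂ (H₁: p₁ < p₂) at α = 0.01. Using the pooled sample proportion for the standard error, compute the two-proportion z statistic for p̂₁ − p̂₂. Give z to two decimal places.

p̂₁ = 921/1802 ≈ 0.5111, p̂₂ = 1172/2449 ≈ 0.4786.
Pooled p̂ = (921+1172)/(1802+2449) = 2093/4251 = 0.4924.
SE = √(p̂(1−p̂)(1/n₁+1/n₂)) = √(0.4924·0.5076·0.000963269) = √(0.000240761) = 0.0155.
z = (0.5111 − 0.4786)/0.0155 = 0.0325/0.0155 = 2.10.
p-value = P(Z < 2.097) ≈ 0.9820; since p > α = 0.01, fail to reject H₀.

z = 2.10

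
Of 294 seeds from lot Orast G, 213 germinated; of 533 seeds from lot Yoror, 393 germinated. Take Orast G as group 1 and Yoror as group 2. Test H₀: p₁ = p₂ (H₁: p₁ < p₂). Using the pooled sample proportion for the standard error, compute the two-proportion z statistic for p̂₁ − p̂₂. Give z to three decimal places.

p̂₁ = 213/294 ≈ 0.72449, p̂₂ = 393/533 ≈ 0.73734.
Pooled p̂ = (213+393)/(294+533) = 606/827 = 0.73277.
SE = √(p̂(1−p̂)(1/n₁+1/n₂)) = √(0.73277·0.26723·0.00527753) = √(0.00103344) = 0.03215.
z = (0.72449 − 0.73734)/0.03215 = -0.01285/0.03215 = -0.400.
p-value = P(Z < -0.400) ≈ 0.3447.

z = -0.400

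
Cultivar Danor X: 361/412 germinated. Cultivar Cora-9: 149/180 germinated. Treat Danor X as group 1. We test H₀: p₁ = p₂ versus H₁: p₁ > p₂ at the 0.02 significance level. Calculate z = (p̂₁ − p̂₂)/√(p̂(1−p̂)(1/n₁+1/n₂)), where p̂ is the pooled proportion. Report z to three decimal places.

p̂₁ = 361/412 = 0.87621, p̂₂ = 149/180 = 0.82778.
Pooled p̂ = (361+149)/(412+180) = 510/592 = 0.86149.
SE = √(p̂(1−p̂)(1/n₁+1/n₂)) = √(0.86149·0.13851·0.00798274) = √(0.000952561) = 0.03086.
z = (0.87621 − 0.82778)/0.03086 = 0.04843/0.03086 = 1.569.
p-value = P(Z > 1.569) ≈ 0.0583. With α = 0.02, fail to reject H₀.

z = 1.569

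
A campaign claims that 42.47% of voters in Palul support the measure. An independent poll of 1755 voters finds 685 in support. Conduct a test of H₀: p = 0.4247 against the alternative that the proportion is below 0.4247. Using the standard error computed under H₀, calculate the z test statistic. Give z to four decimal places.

z = -2.9143

p̂ = 685/1755 = 0.3903134.
Under H₀, SE = √(0.4247·0.5753/1755) = √(0.000139219) = 0.0117991.
z = (0.3903134 − 0.4247)/0.0117991 = -0.0343866/0.0117991 = -2.9143.
p-value = P(Z < -2.914) ≈ 0.0018.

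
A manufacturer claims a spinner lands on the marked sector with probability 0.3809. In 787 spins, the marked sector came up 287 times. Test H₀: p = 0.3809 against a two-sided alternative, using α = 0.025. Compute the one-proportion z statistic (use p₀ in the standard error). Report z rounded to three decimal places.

z = -0.937

p̂ = 287/787 ≈ 0.36468.
SE = √(p₀(1−p₀)/n) = √(0.23582/787) = 0.01731.
z = (0.36468 − 0.3809)/0.01731 = -0.01622/0.01731 = -0.937.
Two-sided p-value ≈ 2·Φ(−0.937) = 0.3486, so at α = 0.025 we fail to reject H₀.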